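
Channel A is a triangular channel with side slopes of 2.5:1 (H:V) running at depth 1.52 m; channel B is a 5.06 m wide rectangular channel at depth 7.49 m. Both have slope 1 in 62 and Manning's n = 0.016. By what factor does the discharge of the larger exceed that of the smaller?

12.7

Channel A: For a triangular section with side slope z = 2.5: A = zy² = 2.5×1.52² = 5.776 m²; P = 2y√(1+z²) = 2×1.52×2.693 = 8.185 m. Hydraulic radius R = A/P = 5.776/8.185 = 0.7056 m. Q_A = (1/0.016)·5.776·0.7056^(2/3)·√0.01613 = 36.34 m³/s.
Channel B: Flow area A = b·y = 5.06 × 7.49 = 37.9 m². Wetted perimeter P = b + 2y = 5.06 + 2×7.49 = 20.04 m. Hydraulic radius R = A/P = 37.9/20.04 = 1.891 m. Q_B = (1/0.016)·37.9·1.891^(2/3)·√0.01613 = 460.1 m³/s.
The larger discharge is 460.1 m³/s and the smaller is 36.34 m³/s; the ratio is 12.7.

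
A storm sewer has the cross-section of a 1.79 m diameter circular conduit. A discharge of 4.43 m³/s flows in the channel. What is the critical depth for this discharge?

y_c = 1.04 m

At critical depth, Q² T / (g A³) = 1, i.e. A³/T = Q²/g = 4.43²/9.81 = 2.
Trying y = 0.786 m: A³/T = 0.6773 — low.
Trying y = 1.13 m: A³/T = 2.716 — high.
Trying y = 1.04 m: A³/T = 1.975 — close enough.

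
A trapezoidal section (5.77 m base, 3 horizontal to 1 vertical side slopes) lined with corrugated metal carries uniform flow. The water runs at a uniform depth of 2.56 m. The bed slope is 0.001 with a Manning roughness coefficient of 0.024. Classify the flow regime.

With bottom width b = 5.77 m and side slope z = 3: A = (b + zy)y = (5.77 + 3×2.56)×2.56 = 34.43 m²; P = b + 2y√(1+z²) = 5.77 + 2×2.56×3.162 = 21.96 m.
Hydraulic radius R = A/P = 34.43/21.96 = 1.568 m.
V = (1/n) R^(2/3) √S = (1/0.024) × 1.568^(2/3) × √0.001 = 1.778 m/s. Hydraulic depth D_h = A/T = 34.43/21.13 = 1.63 m.
Froude number Fr = V/√(g·D_h) = 1.778/√(9.81×1.63) = 0.445, which is less than 1, so the flow is subcritical.

subcritical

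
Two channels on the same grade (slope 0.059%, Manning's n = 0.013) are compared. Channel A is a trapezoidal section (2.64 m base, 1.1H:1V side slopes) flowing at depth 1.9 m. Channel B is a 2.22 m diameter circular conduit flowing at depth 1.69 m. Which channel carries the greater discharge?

Channel A: With bottom width b = 2.64 m and side slope z = 1.1: A = (b + zy)y = (2.64 + 1.1×1.9)×1.9 = 8.987 m²; P = b + 2y√(1+z²) = 2.64 + 2×1.9×1.487 = 8.289 m. Hydraulic radius R = A/P = 8.987/8.289 = 1.084 m. Q_A = (1/0.013)·8.987·1.084^(2/3)·√0.00059 = 17.72 m³/s.
Channel B: For a circular section of diameter D = 2.22 m at depth y = 1.69 m, the central angle is θ = 2 arccos(1 − 2y/D) = 4.241 rad. Then A = (D²/8)(θ − sin θ) = 3.162 m² and P = Dθ/2 = 4.708 m. Hydraulic radius R = A/P = 3.162/4.708 = 0.6716 m. Q_B = (1/0.013)·3.162·0.6716^(2/3)·√0.00059 = 4.53 m³/s.
Q_A = 17.72 m³/s vs Q_B = 4.53 m³/s, so channel A carries more.

channel A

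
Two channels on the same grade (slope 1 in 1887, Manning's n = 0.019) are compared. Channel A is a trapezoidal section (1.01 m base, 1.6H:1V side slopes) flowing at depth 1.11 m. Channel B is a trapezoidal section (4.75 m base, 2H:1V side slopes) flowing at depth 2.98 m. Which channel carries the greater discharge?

channel B

Channel A: With bottom width b = 1.01 m and side slope z = 1.6: A = (b + zy)y = (1.01 + 1.6×1.11)×1.11 = 3.092 m²; P = b + 2y√(1+z²) = 1.01 + 2×1.11×1.887 = 5.199 m. Hydraulic radius R = A/P = 3.092/5.199 = 0.5949 m. Q_A = (1/0.019)·3.092·0.5949^(2/3)·√0.0005299 = 2.65 m³/s.
Channel B: With bottom width b = 4.75 m and side slope z = 2: A = (b + zy)y = (4.75 + 2×2.98)×2.98 = 31.92 m²; P = b + 2y√(1+z²) = 4.75 + 2×2.98×2.236 = 18.08 m. Hydraulic radius R = A/P = 31.92/18.08 = 1.766 m. Q_B = (1/0.019)·31.92·1.766^(2/3)·√0.0005299 = 56.49 m³/s.
Q_A = 2.65 m³/s vs Q_B = 56.49 m³/s, so channel B carries more.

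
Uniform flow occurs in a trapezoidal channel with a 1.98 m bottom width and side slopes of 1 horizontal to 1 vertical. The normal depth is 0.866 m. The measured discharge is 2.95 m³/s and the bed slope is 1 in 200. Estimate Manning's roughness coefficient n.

With bottom width b = 1.98 m and side slope z = 1: A = (b + zy)y = (1.98 + 1×0.866)×0.866 = 2.465 m²; P = b + 2y√(1+z²) = 1.98 + 2×0.866×1.414 = 4.429 m.
Hydraulic radius R = A/P = 2.465/4.429 = 0.5564 m.
Rearranging Manning's equation: n = (1/Q) A R^(2/3) S^(1/2) = (1/2.95) × 2.465 × 0.5564^(2/3) × √0.005 = 0.04.

n = 0.04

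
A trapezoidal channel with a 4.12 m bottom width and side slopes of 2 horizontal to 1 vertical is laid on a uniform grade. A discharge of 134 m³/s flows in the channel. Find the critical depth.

At critical depth, Q² T / (g A³) = 1, i.e. A³/T = Q²/g = 134²/9.81 = 1830.
Trying y = 2.44 m: A³/T = 763 — low.
Trying y = 3.59 m: A³/T = 3613 — high.
Trying y = 3.04 m: A³/T = 1831 — ≈ 1830.

y_c = 3.04 m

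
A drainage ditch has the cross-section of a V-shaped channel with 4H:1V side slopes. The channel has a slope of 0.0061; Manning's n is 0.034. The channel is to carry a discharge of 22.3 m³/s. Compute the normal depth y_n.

Manning's equation rearranged: A R^(2/3) = nQ / (1·√S) = 0.034 × 22.3 / (√0.0061) = 9.708.
At y = 2.08 m: A R^(2/3) = 17.41 — too large.
At y = 1.67 m: A R^(2/3) = 9.694 — matches.

y_n = 1.67 m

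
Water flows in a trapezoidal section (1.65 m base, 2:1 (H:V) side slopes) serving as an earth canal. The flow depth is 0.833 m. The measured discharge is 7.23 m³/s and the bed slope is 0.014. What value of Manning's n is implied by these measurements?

n = 0.029

With bottom width b = 1.65 m and side slope z = 2: A = (b + zy)y = (1.65 + 2×0.833)×0.833 = 2.762 m²; P = b + 2y√(1+z²) = 1.65 + 2×0.833×2.236 = 5.375 m.
Hydraulic radius R = A/P = 2.762/5.375 = 0.5139 m.
Rearranging Manning's equation: n = (1/Q) A R^(2/3) S^(1/2) = (1/7.23) × 2.762 × 0.5139^(2/3) × √0.014 = 0.029.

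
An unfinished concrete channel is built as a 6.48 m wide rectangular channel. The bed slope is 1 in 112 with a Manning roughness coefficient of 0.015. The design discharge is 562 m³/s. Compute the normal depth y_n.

Manning's equation rearranged: A R^(2/3) = nQ / (1·√S) = 0.015 × 562 / (√0.008929) = 89.21.
Trying y = 8.96 m: A R^(2/3) = 103.5 — high.
Trying y = 7.91 m: A R^(2/3) = 89.27 — matches.

y_n = 7.91 m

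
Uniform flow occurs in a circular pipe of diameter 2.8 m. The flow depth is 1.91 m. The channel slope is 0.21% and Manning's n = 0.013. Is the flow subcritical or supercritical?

subcritical

For a circular section of diameter D = 2.8 m at depth y = 1.91 m, the central angle is θ = 2 arccos(1 − 2y/D) = 3.887 rad. Then A = (D²/8)(θ − sin θ) = 4.475 m² and P = Dθ/2 = 5.442 m.
Hydraulic radius R = A/P = 4.475/5.442 = 0.8222 m.
V = (1/n) R^(2/3) √S = (1/0.013) × 0.8222^(2/3) × √0.0021 = 3.094 m/s. Hydraulic depth D_h = A/T = 4.475/2.608 = 1.716 m.
Froude number Fr = V/√(g·D_h) = 3.094/√(9.81×1.716) = 0.754, which is less than 1, so the flow is subcritical.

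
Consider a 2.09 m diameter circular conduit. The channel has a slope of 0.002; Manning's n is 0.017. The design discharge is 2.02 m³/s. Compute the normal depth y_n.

Manning's equation rearranged: A R^(2/3) = nQ / (1·√S) = 0.017 × 2.02 / (√0.002) = 0.7679.
At y = 1.04 m: A R^(2/3) = 1.104 — high.
At y = 0.703 m: A R^(2/3) = 0.5428 — low.
At y = 0.847 m: A R^(2/3) = 0.7681 — ≈ 0.7679.

y_n = 0.847 m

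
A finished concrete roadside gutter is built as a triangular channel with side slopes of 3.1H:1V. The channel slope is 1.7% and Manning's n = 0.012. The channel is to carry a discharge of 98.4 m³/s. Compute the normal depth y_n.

Manning's equation rearranged: A R^(2/3) = nQ / (1·√S) = 0.012 × 98.4 / (√0.017) = 9.056.
Trying y = 1.52 m: A R^(2/3) = 5.771 — too small.
Trying y = 2.11 m: A R^(2/3) = 13.84 — too large.
Trying y = 1.8 m: A R^(2/3) = 9.059 — close enough.

y_n = 1.8 m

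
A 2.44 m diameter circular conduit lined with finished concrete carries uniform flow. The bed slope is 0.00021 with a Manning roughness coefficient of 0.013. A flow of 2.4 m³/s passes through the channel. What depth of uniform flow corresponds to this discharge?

Manning's equation rearranged: A R^(2/3) = nQ / (1·√S) = 0.013 × 2.4 / (√0.00021) = 2.153.
Try y = 1.78 m: A R^(2/3) = 2.967 — too large.
Try y = 1.03 m: A R^(2/3) = 1.25 — too small.
Try y = 1.42 m: A R^(2/3) = 2.155 — ≈ 2.153.

y_n = 1.42 m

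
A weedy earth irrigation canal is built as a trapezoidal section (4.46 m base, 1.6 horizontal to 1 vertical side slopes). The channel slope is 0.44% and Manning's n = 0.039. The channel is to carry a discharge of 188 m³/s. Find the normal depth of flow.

y_n = 4.82 m

Manning's equation rearranged: A R^(2/3) = nQ / (1·√S) = 0.039 × 188 / (√0.0044) = 110.5.
At y = 3.6 m: A R^(2/3) = 59.16 — too small.
At y = 5.74 m: A R^(2/3) = 162.8 — too large.
At y = 4.82 m: A R^(2/3) = 110.7 — close enough.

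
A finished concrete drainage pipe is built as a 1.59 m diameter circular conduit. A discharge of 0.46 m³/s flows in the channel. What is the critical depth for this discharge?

At critical depth, Q² T / (g A³) = 1, i.e. A³/T = Q²/g = 0.46²/9.81 = 0.02157.
Try y = 0.283 m: A³/T = 0.01124 — too small.
Try y = 0.4 m: A³/T = 0.04353 — too large.
Try y = 0.334 m: A³/T = 0.02153 — ≈ 0.02157.

y_c = 0.334 m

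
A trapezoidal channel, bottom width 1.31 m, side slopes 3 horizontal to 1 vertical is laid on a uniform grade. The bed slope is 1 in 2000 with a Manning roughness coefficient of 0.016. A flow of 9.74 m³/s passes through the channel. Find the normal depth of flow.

y_n = 1.45 m

Manning's equation rearranged: A R^(2/3) = nQ / (1·√S) = 0.016 × 9.74 / (√0.0005) = 6.969.
Try y = 1.27 m: A R^(2/3) = 5.107 — short.
Try y = 1.57 m: A R^(2/3) = 8.42 — over.
Try y = 1.45 m: A R^(2/3) = 6.972 — close enough.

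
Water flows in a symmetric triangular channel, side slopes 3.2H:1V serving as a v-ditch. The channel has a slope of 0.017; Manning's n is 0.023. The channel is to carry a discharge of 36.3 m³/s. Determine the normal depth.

y_n = 1.56 m

Manning's equation rearranged: A R^(2/3) = nQ / (1·√S) = 0.023 × 36.3 / (√0.017) = 6.403.
At y = 1.82 m: A R^(2/3) = 9.649 — over.
At y = 1.22 m: A R^(2/3) = 3.321 — short.
At y = 1.56 m: A R^(2/3) = 6.397 — ≈ 6.403.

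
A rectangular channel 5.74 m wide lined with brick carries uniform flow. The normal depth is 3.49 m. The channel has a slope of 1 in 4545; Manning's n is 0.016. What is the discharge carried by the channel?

Q = 25.1 m³/s

Flow area A = b·y = 5.74 × 3.49 = 20.03 m². Wetted perimeter P = b + 2y = 5.74 + 2×3.49 = 12.72 m.
Hydraulic radius R = A/P = 20.03/12.72 = 1.575 m.
Manning's equation: Q = (1/n) A R^(2/3) S^(1/2) = (1/0.016) × 20.03 × 1.575^(2/3) × 0.00022^(1/2) = 25.1 m³/s.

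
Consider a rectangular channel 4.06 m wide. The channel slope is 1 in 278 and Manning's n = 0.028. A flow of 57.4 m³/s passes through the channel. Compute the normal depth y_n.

Manning's equation rearranged: A R^(2/3) = nQ / (1·√S) = 0.028 × 57.4 / (√0.003597) = 26.8.
Try y = 6.49 m: A R^(2/3) = 35.23 — high.
Try y = 4.48 m: A R^(2/3) = 22.73 — low.
Try y = 5.14 m: A R^(2/3) = 26.8 — close enough.

y_n = 5.14 m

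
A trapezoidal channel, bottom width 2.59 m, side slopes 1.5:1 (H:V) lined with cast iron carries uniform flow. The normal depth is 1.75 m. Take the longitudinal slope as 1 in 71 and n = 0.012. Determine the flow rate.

Q = 91.8 m³/s

With bottom width b = 2.59 m and side slope z = 1.5: A = (b + zy)y = (2.59 + 1.5×1.75)×1.75 = 9.126 m²; P = b + 2y√(1+z²) = 2.59 + 2×1.75×1.803 = 8.9 m.
Hydraulic radius R = A/P = 9.126/8.9 = 1.025 m.
Manning's equation: Q = (1/n) A R^(2/3) S^(1/2) = (1/0.012) × 9.126 × 1.025^(2/3) × 0.01408^(1/2) = 91.8 m³/s.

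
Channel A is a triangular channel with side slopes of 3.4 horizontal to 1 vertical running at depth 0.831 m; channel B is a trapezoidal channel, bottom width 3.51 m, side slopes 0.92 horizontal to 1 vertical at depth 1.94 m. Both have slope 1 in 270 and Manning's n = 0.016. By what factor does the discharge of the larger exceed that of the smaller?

8.97

Channel A: For a triangular section with side slope z = 3.4: A = zy² = 3.4×0.831² = 2.348 m²; P = 2y√(1+z²) = 2×0.831×3.544 = 5.89 m. Hydraulic radius R = A/P = 2.348/5.89 = 0.3986 m. Q_A = (1/0.016)·2.348·0.3986^(2/3)·√0.003704 = 4.837 m³/s.
Channel B: With bottom width b = 3.51 m and side slope z = 0.92: A = (b + zy)y = (3.51 + 0.92×1.94)×1.94 = 10.27 m²; P = b + 2y√(1+z²) = 3.51 + 2×1.94×1.359 = 8.782 m. Hydraulic radius R = A/P = 10.27/8.782 = 1.17 m. Q_B = (1/0.016)·10.27·1.17^(2/3)·√0.003704 = 43.37 m³/s.
The larger discharge is 43.37 m³/s and the smaller is 4.837 m³/s; the ratio is 8.97.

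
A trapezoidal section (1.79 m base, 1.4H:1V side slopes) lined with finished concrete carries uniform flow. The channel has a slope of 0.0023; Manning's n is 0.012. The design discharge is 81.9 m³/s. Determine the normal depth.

y_n = 2.83 m

Manning's equation rearranged: A R^(2/3) = nQ / (1·√S) = 0.012 × 81.9 / (√0.0023) = 20.49.
Trying y = 3.08 m: A R^(2/3) = 24.81 — over.
Trying y = 2.83 m: A R^(2/3) = 20.49 — matches.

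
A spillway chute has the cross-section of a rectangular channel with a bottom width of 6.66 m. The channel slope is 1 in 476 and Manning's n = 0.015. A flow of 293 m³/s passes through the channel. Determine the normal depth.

y_n = 8.12 m

Manning's equation rearranged: A R^(2/3) = nQ / (1·√S) = 0.015 × 293 / (√0.002101) = 95.89.
At y = 6.47 m: A R^(2/3) = 72.86 — low.
At y = 8.84 m: A R^(2/3) = 106.1 — high.
At y = 8.12 m: A R^(2/3) = 95.9 — ≈ 95.89.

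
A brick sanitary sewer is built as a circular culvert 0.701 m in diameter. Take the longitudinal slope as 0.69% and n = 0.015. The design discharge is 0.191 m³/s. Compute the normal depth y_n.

y_n = 0.256 m

Manning's equation rearranged: A R^(2/3) = nQ / (1·√S) = 0.015 × 0.191 / (√0.0069) = 0.03449.
At y = 0.291 m: A R^(2/3) = 0.04358 — too large.
At y = 0.18 m: A R^(2/3) = 0.01746 — too small.
At y = 0.256 m: A R^(2/3) = 0.03442 — close enough.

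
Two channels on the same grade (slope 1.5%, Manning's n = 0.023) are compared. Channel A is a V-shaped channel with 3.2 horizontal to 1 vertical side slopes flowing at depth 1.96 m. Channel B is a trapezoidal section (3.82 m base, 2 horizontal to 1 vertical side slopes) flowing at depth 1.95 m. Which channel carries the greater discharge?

channel B

Channel A: For a triangular section with side slope z = 3.2: A = zy² = 3.2×1.96² = 12.29 m²; P = 2y√(1+z²) = 2×1.96×3.353 = 13.14 m. Hydraulic radius R = A/P = 12.29/13.14 = 0.9354 m. Q_A = (1/0.023)·12.29·0.9354^(2/3)·√0.015 = 62.61 m³/s.
Channel B: With bottom width b = 3.82 m and side slope z = 2: A = (b + zy)y = (3.82 + 2×1.95)×1.95 = 15.05 m²; P = b + 2y√(1+z²) = 3.82 + 2×1.95×2.236 = 12.54 m. Hydraulic radius R = A/P = 15.05/12.54 = 1.2 m. Q_B = (1/0.023)·15.05·1.2^(2/3)·√0.015 = 90.54 m³/s.
Q_A = 62.61 m³/s vs Q_B = 90.54 m³/s, so channel B carries more.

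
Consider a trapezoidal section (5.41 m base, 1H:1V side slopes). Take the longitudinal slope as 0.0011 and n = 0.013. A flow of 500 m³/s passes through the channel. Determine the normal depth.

y_n = 6.96 m

Manning's equation rearranged: A R^(2/3) = nQ / (1·√S) = 0.013 × 500 / (√0.0011) = 196.
At y = 8.82 m: A R^(2/3) = 323.3 — too large.
At y = 5.96 m: A R^(2/3) = 142.3 — too small.
At y = 6.96 m: A R^(2/3) = 195.8 — ≈ 196.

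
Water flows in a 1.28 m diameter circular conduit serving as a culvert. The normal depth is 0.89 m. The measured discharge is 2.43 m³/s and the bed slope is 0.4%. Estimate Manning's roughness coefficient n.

n = 0.013

For a circular section of diameter D = 1.28 m at depth y = 0.89 m, the central angle is θ = 2 arccos(1 − 2y/D) = 3.944 rad. Then A = (D²/8)(θ − sin θ) = 0.9551 m² and P = Dθ/2 = 2.524 m.
Hydraulic radius R = A/P = 0.9551/2.524 = 0.3783 m.
Rearranging Manning's equation: n = (1/Q) A R^(2/3) S^(1/2) = (1/2.43) × 0.9551 × 0.3783^(2/3) × √0.004 = 0.013.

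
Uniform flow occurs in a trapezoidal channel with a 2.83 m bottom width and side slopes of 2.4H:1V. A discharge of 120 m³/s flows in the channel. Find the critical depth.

y_c = 2.95 m

At critical depth, Q² T / (g A³) = 1, i.e. A³/T = Q²/g = 120²/9.81 = 1468.
Trying y = 3.63 m: A³/T = 3631 — high.
Trying y = 2.95 m: A³/T = 1471 — matches.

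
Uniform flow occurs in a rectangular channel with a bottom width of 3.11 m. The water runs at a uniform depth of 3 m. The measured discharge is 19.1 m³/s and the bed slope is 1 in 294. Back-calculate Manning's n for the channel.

n = 0.0289

Flow area A = b·y = 3.11 × 3 = 9.33 m². Wetted perimeter P = b + 2y = 3.11 + 2×3 = 9.11 m.
Hydraulic radius R = A/P = 9.33/9.11 = 1.024 m.
Rearranging Manning's equation: n = (1/Q) A R^(2/3) S^(1/2) = (1/19.1) × 9.33 × 1.024^(2/3) × √0.003401 = 0.0289.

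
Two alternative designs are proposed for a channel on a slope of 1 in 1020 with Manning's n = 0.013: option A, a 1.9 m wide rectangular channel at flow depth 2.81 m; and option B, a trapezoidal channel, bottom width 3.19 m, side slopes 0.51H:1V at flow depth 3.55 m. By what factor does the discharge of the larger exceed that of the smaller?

Channel A: Flow area A = b·y = 1.9 × 2.81 = 5.339 m². Wetted perimeter P = b + 2y = 1.9 + 2×2.81 = 7.52 m. Hydraulic radius R = A/P = 5.339/7.52 = 0.71 m. Q_A = (1/0.013)·5.339·0.71^(2/3)·√0.0009804 = 10.23 m³/s.
Channel B: With bottom width b = 3.19 m and side slope z = 0.51: A = (b + zy)y = (3.19 + 0.51×3.55)×3.55 = 17.75 m²; P = b + 2y√(1+z²) = 3.19 + 2×3.55×1.123 = 11.16 m. Hydraulic radius R = A/P = 17.75/11.16 = 1.591 m. Q_B = (1/0.013)·17.75·1.591^(2/3)·√0.0009804 = 58.26 m³/s.
The larger discharge is 58.26 m³/s and the smaller is 10.23 m³/s; the ratio is 5.69.

5.69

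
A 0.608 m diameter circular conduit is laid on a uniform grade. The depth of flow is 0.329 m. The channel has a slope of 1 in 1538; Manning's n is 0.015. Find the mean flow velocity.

For a circular section of diameter D = 0.608 m at depth y = 0.329 m, the central angle is θ = 2 arccos(1 − 2y/D) = 3.306 rad. Then A = (D²/8)(θ − sin θ) = 0.1603 m² and P = Dθ/2 = 1.005 m.
Hydraulic radius R = A/P = 0.1603/1.005 = 0.1595 m.
From Manning's equation, V = (1/n) R^(2/3) S^(1/2) = (1/0.015) × 0.1595^(2/3) × 0.0006502^(1/2) = 0.5 m/s.

V = 0.5 m/s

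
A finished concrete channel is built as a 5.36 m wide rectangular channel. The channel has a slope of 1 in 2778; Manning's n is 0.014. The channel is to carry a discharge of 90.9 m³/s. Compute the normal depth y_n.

Manning's equation rearranged: A R^(2/3) = nQ / (1·√S) = 0.014 × 90.9 / (√0.00036) = 67.07.
At y = 6.68 m: A R^(2/3) = 55.17 — low.
At y = 7.88 m: A R^(2/3) = 67.04 — ≈ 67.07.

y_n = 7.88 m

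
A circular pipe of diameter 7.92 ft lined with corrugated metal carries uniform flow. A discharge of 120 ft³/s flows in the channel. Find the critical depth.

y_c = 2.72 ft

At critical depth, Q² T / (g A³) = 1, i.e. A³/T = Q²/g = 120²/32.2 = 447.2.
Trying y = 2.27 ft: A³/T = 221.7 — too small.
Trying y = 2.72 ft: A³/T = 446.4 — matches.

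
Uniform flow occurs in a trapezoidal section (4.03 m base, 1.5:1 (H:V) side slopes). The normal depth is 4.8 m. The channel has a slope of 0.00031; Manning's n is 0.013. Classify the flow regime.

With bottom width b = 4.03 m and side slope z = 1.5: A = (b + zy)y = (4.03 + 1.5×4.8)×4.8 = 53.9 m²; P = b + 2y√(1+z²) = 4.03 + 2×4.8×1.803 = 21.34 m.
Hydraulic radius R = A/P = 53.9/21.34 = 2.526 m.
V = (1/n) R^(2/3) √S = (1/0.013) × 2.526^(2/3) × √0.00031 = 2.512 m/s. Hydraulic depth D_h = A/T = 53.9/18.43 = 2.925 m.
Froude number Fr = V/√(g·D_h) = 2.512/√(9.81×2.925) = 0.469, which is less than 1, so the flow is subcritical.

subcritical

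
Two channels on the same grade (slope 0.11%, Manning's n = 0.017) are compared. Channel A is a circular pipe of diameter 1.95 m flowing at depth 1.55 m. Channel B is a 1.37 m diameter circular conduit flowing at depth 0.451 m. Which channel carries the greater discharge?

channel A

Channel A: For a circular section of diameter D = 1.95 m at depth y = 1.55 m, the central angle is θ = 2 arccos(1 − 2y/D) = 4.403 rad. Then A = (D²/8)(θ − sin θ) = 2.546 m² and P = Dθ/2 = 4.293 m. Hydraulic radius R = A/P = 2.546/4.293 = 0.593 m. Q_A = (1/0.017)·2.546·0.593^(2/3)·√0.0011 = 3.505 m³/s.
Channel B: For a circular section of diameter D = 1.37 m at depth y = 0.451 m, the central angle is θ = 2 arccos(1 − 2y/D) = 2.444 rad. Then A = (D²/8)(θ − sin θ) = 0.4228 m² and P = Dθ/2 = 1.674 m. Hydraulic radius R = A/P = 0.4228/1.674 = 0.2525 m. Q_B = (1/0.017)·0.4228·0.2525^(2/3)·√0.0011 = 0.3296 m³/s.
Q_A = 3.505 m³/s vs Q_B = 0.3296 m³/s, so channel A carries more.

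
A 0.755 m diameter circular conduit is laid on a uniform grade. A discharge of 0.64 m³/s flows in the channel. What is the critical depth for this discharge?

At critical depth, Q² T / (g A³) = 1, i.e. A³/T = Q²/g = 0.64²/9.81 = 0.04175.
At y = 0.631 m: A³/T = 0.1141 — high.
At y = 0.425 m: A³/T = 0.02336 — low.
At y = 0.494 m: A³/T = 0.04164 — matches.

y_c = 0.494 m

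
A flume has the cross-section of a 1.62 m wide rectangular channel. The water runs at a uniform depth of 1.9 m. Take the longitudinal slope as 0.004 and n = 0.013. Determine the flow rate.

Flow area A = b·y = 1.62 × 1.9 = 3.078 m². Wetted perimeter P = b + 2y = 1.62 + 2×1.9 = 5.42 m.
Hydraulic radius R = A/P = 3.078/5.42 = 0.5679 m.
Manning's equation: Q = (1/n) A R^(2/3) S^(1/2) = (1/0.013) × 3.078 × 0.5679^(2/3) × 0.004^(1/2) = 10.3 m³/s.

Q = 10.3 m³/s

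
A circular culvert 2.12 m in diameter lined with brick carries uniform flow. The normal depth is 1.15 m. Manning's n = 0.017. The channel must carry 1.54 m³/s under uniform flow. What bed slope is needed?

For a circular section of diameter D = 2.12 m at depth y = 1.15 m, the central angle is θ = 2 arccos(1 − 2y/D) = 3.312 rad. Then A = (D²/8)(θ − sin θ) = 1.956 m² and P = Dθ/2 = 3.51 m.
Hydraulic radius R = A/P = 1.956/3.51 = 0.5571 m.
From Manning's equation, S = [nQ / (1 A R^(2/3))]² = [0.017 × 1.54 / (1 × 1.956 × 0.5571^(2/3))]² = 0.000391.

S = 0.000391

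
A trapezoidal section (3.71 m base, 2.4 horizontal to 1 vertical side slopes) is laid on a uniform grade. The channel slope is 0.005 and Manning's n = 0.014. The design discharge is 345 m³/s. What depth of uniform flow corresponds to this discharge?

y_n = 3.56 m

Manning's equation rearranged: A R^(2/3) = nQ / (1·√S) = 0.014 × 345 / (√0.005) = 68.31.
Trying y = 2.91 m: A R^(2/3) = 43.48 — too small.
Trying y = 4.34 m: A R^(2/3) = 107.8 — too large.
Trying y = 3.56 m: A R^(2/3) = 68.4 — close enough.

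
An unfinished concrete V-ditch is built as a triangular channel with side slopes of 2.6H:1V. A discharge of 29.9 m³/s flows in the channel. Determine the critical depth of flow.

At critical depth, Q² T / (g A³) = 1, i.e. A³/T = Q²/g = 29.9²/9.81 = 91.13.
Try y = 1.61 m: A³/T = 36.56 — low.
Try y = 2.44 m: A³/T = 292.3 — high.
Try y = 1.93 m: A³/T = 90.51 — close enough.

y_c = 1.93 m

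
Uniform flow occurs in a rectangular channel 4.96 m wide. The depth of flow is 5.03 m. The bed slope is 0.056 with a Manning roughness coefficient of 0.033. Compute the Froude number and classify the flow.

Flow area A = b·y = 4.96 × 5.03 = 24.95 m². Wetted perimeter P = b + 2y = 4.96 + 2×5.03 = 15.02 m.
Hydraulic radius R = A/P = 24.95/15.02 = 1.661 m.
V = (1/n) R^(2/3) √S = (1/0.033) × 1.661^(2/3) × √0.056 = 10.06 m/s. Hydraulic depth D_h = A/T = 24.95/4.96 = 5.03 m.
Froude number Fr = V/√(g·D_h) = 10.06/√(9.81×5.03) = 1.43, which is greater than 1, so the flow is supercritical.

supercritical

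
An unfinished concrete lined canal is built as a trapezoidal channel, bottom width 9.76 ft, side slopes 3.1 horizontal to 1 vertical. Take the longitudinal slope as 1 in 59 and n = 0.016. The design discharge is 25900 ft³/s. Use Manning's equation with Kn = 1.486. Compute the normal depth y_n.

Manning's equation rearranged: A R^(2/3) = nQ / (1.486·√S) = 0.016 × 25900 / (1.486 × √0.01695) = 2142.
At y = 9.59 ft: A R^(2/3) = 1143 — low.
At y = 14.7 ft: A R^(2/3) = 3174 — high.
At y = 12.5 ft: A R^(2/3) = 2144 — ≈ 2142.

y_n = 12.5 ft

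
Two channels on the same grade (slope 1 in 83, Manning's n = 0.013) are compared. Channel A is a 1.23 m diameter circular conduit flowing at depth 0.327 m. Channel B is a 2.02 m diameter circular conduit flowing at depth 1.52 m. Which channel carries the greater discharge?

channel B

Channel A: For a circular section of diameter D = 1.23 m at depth y = 0.327 m, the central angle is θ = 2 arccos(1 − 2y/D) = 2.167 rad. Then A = (D²/8)(θ − sin θ) = 0.2533 m² and P = Dθ/2 = 1.333 m. Hydraulic radius R = A/P = 0.2533/1.333 = 0.1901 m. Q_A = (1/0.013)·0.2533·0.1901^(2/3)·√0.01205 = 0.707 m³/s.
Channel B: For a circular section of diameter D = 2.02 m at depth y = 1.52 m, the central angle is θ = 2 arccos(1 − 2y/D) = 4.2 rad. Then A = (D²/8)(θ − sin θ) = 2.587 m² and P = Dθ/2 = 4.242 m. Hydraulic radius R = A/P = 2.587/4.242 = 0.6098 m. Q_B = (1/0.013)·2.587·0.6098^(2/3)·√0.01205 = 15.71 m³/s.
Q_A = 0.707 m³/s vs Q_B = 15.71 m³/s, so channel B carries more.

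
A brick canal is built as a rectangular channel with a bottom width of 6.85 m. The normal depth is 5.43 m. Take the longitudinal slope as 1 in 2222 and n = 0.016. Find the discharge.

Q = 80.9 m³/s

Flow area A = b·y = 6.85 × 5.43 = 37.2 m². Wetted perimeter P = b + 2y = 6.85 + 2×5.43 = 17.71 m.
Hydraulic radius R = A/P = 37.2/17.71 = 2.1 m.
Manning's equation: Q = (1/n) A R^(2/3) S^(1/2) = (1/0.016) × 37.2 × 2.1^(2/3) × 0.00045^(1/2) = 80.9 m³/s.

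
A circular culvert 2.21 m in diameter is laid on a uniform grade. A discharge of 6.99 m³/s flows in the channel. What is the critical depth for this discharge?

y_c = 1.24 m

At critical depth, Q² T / (g A³) = 1, i.e. A³/T = Q²/g = 6.99²/9.81 = 4.981.
Try y = 0.961 m: A³/T = 1.872 — too small.
Try y = 1.53 m: A³/T = 11.15 — too large.
Try y = 1.24 m: A³/T = 4.958 — matches.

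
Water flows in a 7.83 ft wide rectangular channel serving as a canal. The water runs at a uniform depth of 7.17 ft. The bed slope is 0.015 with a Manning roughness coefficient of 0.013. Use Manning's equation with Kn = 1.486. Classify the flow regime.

supercritical

Flow area A = b·y = 7.83 × 7.17 = 56.14 ft². Wetted perimeter P = b + 2y = 7.83 + 2×7.17 = 22.17 ft.
Hydraulic radius R = A/P = 56.14/22.17 = 2.532 ft.
V = (1.486/n) R^(2/3) √S = (1.486/0.013) × 2.532^(2/3) × √0.015 = 26.01 ft/s. Hydraulic depth D_h = A/T = 56.14/7.83 = 7.17 ft.
Froude number Fr = V/√(g·D_h) = 26.01/√(32.2×7.17) = 1.71, which is greater than 1, so the flow is supercritical.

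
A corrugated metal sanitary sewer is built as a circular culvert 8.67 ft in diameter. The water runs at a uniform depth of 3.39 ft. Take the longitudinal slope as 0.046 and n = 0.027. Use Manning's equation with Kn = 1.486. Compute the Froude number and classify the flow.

supercritical

For a circular section of diameter D = 8.67 ft at depth y = 3.39 ft, the central angle is θ = 2 arccos(1 − 2y/D) = 2.702 rad. Then A = (D²/8)(θ − sin θ) = 21.39 ft² and P = Dθ/2 = 11.71 ft.
Hydraulic radius R = A/P = 21.39/11.71 = 1.826 ft.
V = (1.486/n) R^(2/3) √S = (1.486/0.027) × 1.826^(2/3) × √0.046 = 17.64 ft/s. Hydraulic depth D_h = A/T = 21.39/8.461 = 2.528 ft.
Froude number Fr = V/√(g·D_h) = 17.64/√(32.2×2.528) = 1.95, which is greater than 1, so the flow is supercritical.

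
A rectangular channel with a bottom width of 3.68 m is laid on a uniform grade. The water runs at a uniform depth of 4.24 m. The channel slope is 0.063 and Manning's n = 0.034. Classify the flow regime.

Flow area A = b·y = 3.68 × 4.24 = 15.6 m². Wetted perimeter P = b + 2y = 3.68 + 2×4.24 = 12.16 m.
Hydraulic radius R = A/P = 15.6/12.16 = 1.283 m.
V = (1/n) R^(2/3) √S = (1/0.034) × 1.283^(2/3) × √0.063 = 8.717 m/s. Hydraulic depth D_h = A/T = 15.6/3.68 = 4.24 m.
Froude number Fr = V/√(g·D_h) = 8.717/√(9.81×4.24) = 1.35, which is greater than 1, so the flow is supercritical.

supercritical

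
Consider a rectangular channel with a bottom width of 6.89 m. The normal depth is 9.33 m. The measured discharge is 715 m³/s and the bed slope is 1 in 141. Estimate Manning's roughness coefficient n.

n = 0.014

Flow area A = b·y = 6.89 × 9.33 = 64.28 m². Wetted perimeter P = b + 2y = 6.89 + 2×9.33 = 25.55 m.
Hydraulic radius R = A/P = 64.28/25.55 = 2.516 m.
Rearranging Manning's equation: n = (1/Q) A R^(2/3) S^(1/2) = (1/715) × 64.28 × 2.516^(2/3) × √0.007092 = 0.014.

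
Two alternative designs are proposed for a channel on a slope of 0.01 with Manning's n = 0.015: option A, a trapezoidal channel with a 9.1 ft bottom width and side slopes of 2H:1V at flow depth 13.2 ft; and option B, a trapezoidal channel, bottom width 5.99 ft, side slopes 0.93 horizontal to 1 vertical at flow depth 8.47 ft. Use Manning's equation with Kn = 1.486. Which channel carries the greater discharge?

Channel A: With bottom width b = 9.1 ft and side slope z = 2: A = (b + zy)y = (9.1 + 2×13.2)×13.2 = 468.6 ft²; P = b + 2y√(1+z²) = 9.1 + 2×13.2×2.236 = 68.13 ft. Hydraulic radius R = A/P = 468.6/68.13 = 6.878 ft. Q_A = (1.486/0.015)·468.6·6.878^(2/3)·√0.01 = 16790 ft³/s.
Channel B: With bottom width b = 5.99 ft and side slope z = 0.93: A = (b + zy)y = (5.99 + 0.93×8.47)×8.47 = 117.5 ft²; P = b + 2y√(1+z²) = 5.99 + 2×8.47×1.366 = 29.12 ft. Hydraulic radius R = A/P = 117.5/29.12 = 4.033 ft. Q_B = (1.486/0.015)·117.5·4.033^(2/3)·√0.01 = 2948 ft³/s.
Q_A = 16790 ft³/s vs Q_B = 2948 ft³/s, so channel A carries more.

channel A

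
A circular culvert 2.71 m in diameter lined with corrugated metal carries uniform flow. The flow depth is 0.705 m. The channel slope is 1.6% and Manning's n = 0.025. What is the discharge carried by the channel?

Q = 3.34 m³/s

For a circular section of diameter D = 2.71 m at depth y = 0.705 m, the central angle is θ = 2 arccos(1 − 2y/D) = 2.141 rad. Then A = (D²/8)(θ − sin θ) = 1.193 m² and P = Dθ/2 = 2.901 m.
Hydraulic radius R = A/P = 1.193/2.901 = 0.4111 m.
Manning's equation: Q = (1/n) A R^(2/3) S^(1/2) = (1/0.025) × 1.193 × 0.4111^(2/3) × 0.016^(1/2) = 3.34 m³/s.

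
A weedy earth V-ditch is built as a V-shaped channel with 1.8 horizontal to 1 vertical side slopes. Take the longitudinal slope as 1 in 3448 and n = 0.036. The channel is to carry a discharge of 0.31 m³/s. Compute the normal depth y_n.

y_n = 0.842 m

Manning's equation rearranged: A R^(2/3) = nQ / (1·√S) = 0.036 × 0.31 / (√0.00029) = 0.6553.
Try y = 0.595 m: A R^(2/3) = 0.2596 — low.
Try y = 0.978 m: A R^(2/3) = 0.977 — high.
Try y = 0.842 m: A R^(2/3) = 0.6554 — close enough.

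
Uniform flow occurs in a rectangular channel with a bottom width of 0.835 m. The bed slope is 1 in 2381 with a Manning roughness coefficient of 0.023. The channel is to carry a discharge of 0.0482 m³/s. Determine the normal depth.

Manning's equation rearranged: A R^(2/3) = nQ / (1·√S) = 0.023 × 0.0482 / (√0.00042) = 0.05409.
At y = 0.275 m: A R^(2/3) = 0.0693 — over.
At y = 0.231 m: A R^(2/3) = 0.05414 — matches.

y_n = 0.231 m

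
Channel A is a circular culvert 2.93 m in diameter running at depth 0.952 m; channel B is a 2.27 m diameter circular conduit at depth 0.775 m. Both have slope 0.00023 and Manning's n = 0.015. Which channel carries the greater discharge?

channel A

Channel A: For a circular section of diameter D = 2.93 m at depth y = 0.952 m, the central angle is θ = 2 arccos(1 − 2y/D) = 2.426 rad. Then A = (D²/8)(θ − sin θ) = 1.9 m² and P = Dθ/2 = 3.554 m. Hydraulic radius R = A/P = 1.9/3.554 = 0.5344 m. Q_A = (1/0.015)·1.9·0.5344^(2/3)·√0.00023 = 1.265 m³/s.
Channel B: For a circular section of diameter D = 2.27 m at depth y = 0.775 m, the central angle is θ = 2 arccos(1 − 2y/D) = 2.496 rad. Then A = (D²/8)(θ − sin θ) = 1.22 m² and P = Dθ/2 = 2.833 m. Hydraulic radius R = A/P = 1.22/2.833 = 0.4307 m. Q_B = (1/0.015)·1.22·0.4307^(2/3)·√0.00023 = 0.7036 m³/s.
Q_A = 1.265 m³/s vs Q_B = 0.7036 m³/s, so channel A carries more.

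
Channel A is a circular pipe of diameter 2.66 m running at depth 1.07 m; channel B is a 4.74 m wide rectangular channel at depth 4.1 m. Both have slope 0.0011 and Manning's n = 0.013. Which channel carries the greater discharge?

channel B

Channel A: For a circular section of diameter D = 2.66 m at depth y = 1.07 m, the central angle is θ = 2 arccos(1 − 2y/D) = 2.748 rad. Then A = (D²/8)(θ − sin θ) = 2.091 m² and P = Dθ/2 = 3.655 m. Hydraulic radius R = A/P = 2.091/3.655 = 0.5722 m. Q_A = (1/0.013)·2.091·0.5722^(2/3)·√0.0011 = 3.678 m³/s.
Channel B: Flow area A = b·y = 4.74 × 4.1 = 19.43 m². Wetted perimeter P = b + 2y = 4.74 + 2×4.1 = 12.94 m. Hydraulic radius R = A/P = 19.43/12.94 = 1.502 m. Q_B = (1/0.013)·19.43·1.502^(2/3)·√0.0011 = 65.02 m³/s.
Q_A = 3.678 m³/s vs Q_B = 65.02 m³/s, so channel B carries more.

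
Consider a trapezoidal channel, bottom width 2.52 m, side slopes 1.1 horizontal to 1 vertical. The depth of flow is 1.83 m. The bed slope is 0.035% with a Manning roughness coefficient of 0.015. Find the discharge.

With bottom width b = 2.52 m and side slope z = 1.1: A = (b + zy)y = (2.52 + 1.1×1.83)×1.83 = 8.295 m²; P = b + 2y√(1+z²) = 2.52 + 2×1.83×1.487 = 7.961 m.
Hydraulic radius R = A/P = 8.295/7.961 = 1.042 m.
Manning's equation: Q = (1/n) A R^(2/3) S^(1/2) = (1/0.015) × 8.295 × 1.042^(2/3) × 0.00035^(1/2) = 10.6 m³/s.

Q = 10.6 m³/s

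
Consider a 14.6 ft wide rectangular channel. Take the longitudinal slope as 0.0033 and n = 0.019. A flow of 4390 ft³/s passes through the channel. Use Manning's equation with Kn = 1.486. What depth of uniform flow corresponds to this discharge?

y_n = 21.6 ft

Manning's equation rearranged: A R^(2/3) = nQ / (1.486·√S) = 0.019 × 4390 / (1.486 × √0.0033) = 977.1.
Try y = 16.8 ft: A R^(2/3) = 725.7 — too small.
Try y = 23.8 ft: A R^(2/3) = 1094 — too large.
Try y = 21.6 ft: A R^(2/3) = 977.4 — ≈ 977.1.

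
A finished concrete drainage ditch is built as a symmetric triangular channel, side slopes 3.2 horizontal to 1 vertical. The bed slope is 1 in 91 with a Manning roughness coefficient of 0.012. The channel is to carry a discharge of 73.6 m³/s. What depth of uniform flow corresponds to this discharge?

y_n = 1.73 m

Manning's equation rearranged: A R^(2/3) = nQ / (1·√S) = 0.012 × 73.6 / (√0.01099) = 8.425.
Trying y = 1.42 m: A R^(2/3) = 4.978 — low.
Trying y = 1.92 m: A R^(2/3) = 11.13 — high.
Trying y = 1.73 m: A R^(2/3) = 8.429 — ≈ 8.425.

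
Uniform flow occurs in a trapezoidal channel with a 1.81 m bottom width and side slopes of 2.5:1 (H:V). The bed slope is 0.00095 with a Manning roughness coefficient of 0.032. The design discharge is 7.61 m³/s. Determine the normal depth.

y_n = 1.54 m

Manning's equation rearranged: A R^(2/3) = nQ / (1·√S) = 0.032 × 7.61 / (√0.00095) = 7.901.
At y = 1.85 m: A R^(2/3) = 11.99 — high.
At y = 1.28 m: A R^(2/3) = 5.232 — low.
At y = 1.54 m: A R^(2/3) = 7.899 — close enough.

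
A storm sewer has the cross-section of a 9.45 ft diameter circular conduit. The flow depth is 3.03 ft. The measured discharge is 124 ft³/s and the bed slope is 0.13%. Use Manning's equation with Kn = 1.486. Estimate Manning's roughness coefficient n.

n = 0.012

For a circular section of diameter D = 9.45 ft at depth y = 3.03 ft, the central angle is θ = 2 arccos(1 − 2y/D) = 2.408 rad. Then A = (D²/8)(θ − sin θ) = 19.4 ft² and P = Dθ/2 = 11.38 ft.
Hydraulic radius R = A/P = 19.4/11.38 = 1.705 ft.
Rearranging Manning's equation: n = (1.486/Q) A R^(2/3) S^(1/2) = (1.486/124) × 19.4 × 1.705^(2/3) × √0.0013 = 0.012.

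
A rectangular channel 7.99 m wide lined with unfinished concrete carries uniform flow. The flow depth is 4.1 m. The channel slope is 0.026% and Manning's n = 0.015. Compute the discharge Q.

Flow area A = b·y = 7.99 × 4.1 = 32.76 m². Wetted perimeter P = b + 2y = 7.99 + 2×4.1 = 16.19 m.
Hydraulic radius R = A/P = 32.76/16.19 = 2.023 m.
Manning's equation: Q = (1/n) A R^(2/3) S^(1/2) = (1/0.015) × 32.76 × 2.023^(2/3) × 0.00026^(1/2) = 56.3 m³/s.

Q = 56.3 m³/s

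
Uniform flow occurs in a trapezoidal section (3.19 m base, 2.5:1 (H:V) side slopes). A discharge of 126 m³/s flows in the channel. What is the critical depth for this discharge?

y_c = 2.92 m

At critical depth, Q² T / (g A³) = 1, i.e. A³/T = Q²/g = 126²/9.81 = 1618.
Try y = 2.52 m: A³/T = 866.2 — short.
Try y = 2.92 m: A³/T = 1615 — close enough.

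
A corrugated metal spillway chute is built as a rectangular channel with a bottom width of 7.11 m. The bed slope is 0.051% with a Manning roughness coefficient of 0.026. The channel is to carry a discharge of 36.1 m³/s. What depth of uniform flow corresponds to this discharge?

Manning's equation rearranged: A R^(2/3) = nQ / (1·√S) = 0.026 × 36.1 / (√0.00051) = 41.56.
Trying y = 4.51 m: A R^(2/3) = 50.7 — high.
Trying y = 2.89 m: A R^(2/3) = 28.04 — low.
Trying y = 3.87 m: A R^(2/3) = 41.51 — close enough.

y_n = 3.87 m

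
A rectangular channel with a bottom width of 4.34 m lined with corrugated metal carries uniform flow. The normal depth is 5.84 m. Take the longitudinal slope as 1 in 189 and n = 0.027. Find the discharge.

Q = 92.7 m³/s

Flow area A = b·y = 4.34 × 5.84 = 25.35 m². Wetted perimeter P = b + 2y = 4.34 + 2×5.84 = 16.02 m.
Hydraulic radius R = A/P = 25.35/16.02 = 1.582 m.
Manning's equation: Q = (1/n) A R^(2/3) S^(1/2) = (1/0.027) × 25.35 × 1.582^(2/3) × 0.005291^(1/2) = 92.7 m³/s.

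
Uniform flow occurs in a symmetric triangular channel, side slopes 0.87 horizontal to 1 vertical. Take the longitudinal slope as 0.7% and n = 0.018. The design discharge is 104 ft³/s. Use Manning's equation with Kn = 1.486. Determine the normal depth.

Manning's equation rearranged: A R^(2/3) = nQ / (1.486·√S) = 0.018 × 104 / (1.486 × √0.007) = 15.06.
Trying y = 4.66 ft: A R^(2/3) = 25.08 — too large.
Trying y = 3.33 ft: A R^(2/3) = 10.24 — too small.
Trying y = 3.85 ft: A R^(2/3) = 15.07 — ≈ 15.06.

y_n = 3.85 ft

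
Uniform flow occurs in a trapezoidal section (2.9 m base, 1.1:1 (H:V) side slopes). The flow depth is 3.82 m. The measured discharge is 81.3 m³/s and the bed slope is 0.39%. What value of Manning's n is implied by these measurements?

With bottom width b = 2.9 m and side slope z = 1.1: A = (b + zy)y = (2.9 + 1.1×3.82)×3.82 = 27.13 m²; P = b + 2y√(1+z²) = 2.9 + 2×3.82×1.487 = 14.26 m.
Hydraulic radius R = A/P = 27.13/14.26 = 1.903 m.
Rearranging Manning's equation: n = (1/Q) A R^(2/3) S^(1/2) = (1/81.3) × 27.13 × 1.903^(2/3) × √0.0039 = 0.032.

n = 0.032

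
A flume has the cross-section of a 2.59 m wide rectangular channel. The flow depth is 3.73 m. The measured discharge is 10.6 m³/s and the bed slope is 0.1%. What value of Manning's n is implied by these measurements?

n = 0.0281

Flow area A = b·y = 2.59 × 3.73 = 9.661 m². Wetted perimeter P = b + 2y = 2.59 + 2×3.73 = 10.05 m.
Hydraulic radius R = A/P = 9.661/10.05 = 0.9613 m.
Rearranging Manning's equation: n = (1/Q) A R^(2/3) S^(1/2) = (1/10.6) × 9.661 × 0.9613^(2/3) × √0.001 = 0.0281.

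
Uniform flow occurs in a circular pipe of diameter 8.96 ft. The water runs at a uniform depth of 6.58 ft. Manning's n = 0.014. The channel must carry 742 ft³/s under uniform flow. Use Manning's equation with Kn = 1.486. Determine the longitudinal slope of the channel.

S = 0.0053

For a circular section of diameter D = 8.96 ft at depth y = 6.58 ft, the central angle is θ = 2 arccos(1 − 2y/D) = 4.117 rad. Then A = (D²/8)(θ − sin θ) = 49.63 ft² and P = Dθ/2 = 18.45 ft.
Hydraulic radius R = A/P = 49.63/18.45 = 2.691 ft.
From Manning's equation, S = [nQ / (1.486 A R^(2/3))]² = [0.014 × 742 / (1.486 × 49.63 × 2.691^(2/3))]² = 0.0053.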